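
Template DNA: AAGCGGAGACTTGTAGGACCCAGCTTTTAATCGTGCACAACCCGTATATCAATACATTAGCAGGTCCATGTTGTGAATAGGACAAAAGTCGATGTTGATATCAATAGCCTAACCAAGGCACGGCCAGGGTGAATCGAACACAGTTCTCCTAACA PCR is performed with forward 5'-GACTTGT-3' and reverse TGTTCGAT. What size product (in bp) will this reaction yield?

133 bp

The forward primer matches the template at positions 8–14.
Reverse complement of the reverse primer: ATCGAACA. This occurs on the top strand at positions 133–140.
Amplicon spans positions 8–140: 133 bp.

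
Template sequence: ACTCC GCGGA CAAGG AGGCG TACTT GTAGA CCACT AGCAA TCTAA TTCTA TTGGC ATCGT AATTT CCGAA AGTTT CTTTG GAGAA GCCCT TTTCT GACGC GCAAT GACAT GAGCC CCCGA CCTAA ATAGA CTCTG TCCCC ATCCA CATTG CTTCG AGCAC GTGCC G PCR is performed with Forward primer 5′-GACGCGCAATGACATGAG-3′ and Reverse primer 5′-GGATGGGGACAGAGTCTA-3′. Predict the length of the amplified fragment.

49 bp

Forward primer GACGCGCAATGACATGAG is found on the top strand at positions 96–113.
Reverse complement of the reverse primer: TAGACTCTGTCCCCATCC. This occurs on the top strand at positions 127–144.
The product runs from position 96 to position 144, so its length is 144 − 96 + 1 = 49 bp.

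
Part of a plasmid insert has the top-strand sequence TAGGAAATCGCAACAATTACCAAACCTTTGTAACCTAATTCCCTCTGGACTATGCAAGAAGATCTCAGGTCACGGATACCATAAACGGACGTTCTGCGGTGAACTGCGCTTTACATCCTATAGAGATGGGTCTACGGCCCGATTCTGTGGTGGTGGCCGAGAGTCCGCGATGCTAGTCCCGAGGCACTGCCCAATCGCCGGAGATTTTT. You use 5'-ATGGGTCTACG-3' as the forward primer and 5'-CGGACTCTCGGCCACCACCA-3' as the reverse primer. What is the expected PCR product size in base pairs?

42 bp

The forward primer matches the template at positions 126–136.
Taking the reverse complement of CGGACTCTCGGCCACCACCA gives TGGTGGTGGCCGAGAGTCCG, found at positions 148–167 on the template; the primer anneals here to the top strand with its 3' end pointing upstream.
Product length = (reverse-primer end) − (forward-primer start) + 1 = 167 − 126 + 1 = 42 bp.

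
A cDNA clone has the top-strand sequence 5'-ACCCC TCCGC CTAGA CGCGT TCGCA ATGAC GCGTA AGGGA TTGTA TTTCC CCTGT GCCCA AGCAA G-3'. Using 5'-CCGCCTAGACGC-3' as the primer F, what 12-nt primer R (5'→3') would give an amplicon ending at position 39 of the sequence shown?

The forward primer binds at positions 7–18; the product's 3' end on the top strand is position 39.
The reverse primer anneals to the top strand over positions 28–39, i.e. to GACGCGTAAGGG.
Its sequence written 5'→3' is the reverse complement: CCCTTACGCGTC.

5'-CCCTTACGCGTC-3'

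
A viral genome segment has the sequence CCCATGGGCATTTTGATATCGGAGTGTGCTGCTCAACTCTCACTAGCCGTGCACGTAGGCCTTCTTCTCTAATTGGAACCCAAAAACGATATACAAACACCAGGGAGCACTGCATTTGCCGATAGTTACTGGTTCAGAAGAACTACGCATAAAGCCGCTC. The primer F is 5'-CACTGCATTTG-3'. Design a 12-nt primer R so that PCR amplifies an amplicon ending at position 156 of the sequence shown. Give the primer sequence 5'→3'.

5'-GGCTTTATGCGT-3'

The forward primer binds at positions 108–118; the product's 3' end on the top strand is position 156.
The reverse primer anneals to the top strand over positions 145–156, i.e. to ACGCATAAAGCC.
Its sequence written 5'→3' is the reverse complement: GGCTTTATGCGT.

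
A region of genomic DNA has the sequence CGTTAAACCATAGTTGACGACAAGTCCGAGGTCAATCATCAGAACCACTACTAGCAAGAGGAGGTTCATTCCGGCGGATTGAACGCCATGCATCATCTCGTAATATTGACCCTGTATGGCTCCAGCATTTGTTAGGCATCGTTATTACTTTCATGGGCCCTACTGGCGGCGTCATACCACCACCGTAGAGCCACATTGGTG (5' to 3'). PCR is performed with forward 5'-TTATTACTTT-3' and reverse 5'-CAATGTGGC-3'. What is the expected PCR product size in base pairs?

57 bp

The forward primer matches the template at positions 142–151.
Reverse complement of the reverse primer: GCCACATTG. This occurs on the top strand at positions 190–198.
The product runs from position 142 to position 198, so its length is 198 − 142 + 1 = 57 bp.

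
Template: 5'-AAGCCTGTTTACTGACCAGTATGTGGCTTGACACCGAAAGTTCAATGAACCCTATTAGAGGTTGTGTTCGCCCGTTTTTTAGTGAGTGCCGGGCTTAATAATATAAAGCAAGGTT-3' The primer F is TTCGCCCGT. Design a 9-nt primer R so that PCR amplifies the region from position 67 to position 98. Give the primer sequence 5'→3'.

The product's 3' end on the top strand is position 98.
The reverse primer anneals to the top strand over positions 90–98, i.e. to CGGGCTTAA.
Its sequence written 5'→3' is the reverse complement: TTAAGCCCG.

5'-TTAAGCCCG-3'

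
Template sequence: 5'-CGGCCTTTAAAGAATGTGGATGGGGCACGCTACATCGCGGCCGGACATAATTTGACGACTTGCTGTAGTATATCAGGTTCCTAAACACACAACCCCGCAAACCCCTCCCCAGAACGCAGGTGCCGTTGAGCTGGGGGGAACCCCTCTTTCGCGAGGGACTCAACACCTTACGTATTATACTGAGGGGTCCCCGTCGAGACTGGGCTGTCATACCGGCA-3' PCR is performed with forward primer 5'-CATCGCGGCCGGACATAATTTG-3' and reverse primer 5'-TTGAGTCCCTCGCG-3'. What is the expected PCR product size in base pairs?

Forward primer CATCGCGGCCGGACATAATTTG is found on the top strand at positions 33–54.
The reverse primer's reverse complement is CGCGAGGGACTCAA, which matches the template at positions 150–163.
The product runs from position 33 to position 163, so its length is 163 − 33 + 1 = 131 bp.

131 bp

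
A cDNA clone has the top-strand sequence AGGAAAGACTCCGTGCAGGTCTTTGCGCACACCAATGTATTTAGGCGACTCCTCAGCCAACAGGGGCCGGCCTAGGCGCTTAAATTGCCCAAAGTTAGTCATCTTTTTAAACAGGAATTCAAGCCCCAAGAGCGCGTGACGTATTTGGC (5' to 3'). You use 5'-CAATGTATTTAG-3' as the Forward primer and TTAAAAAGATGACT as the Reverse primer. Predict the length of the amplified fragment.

78 bp

Forward primer CAATGTATTTAG is found on the top strand at positions 33–44.
Reverse complement of the reverse primer: AGTCATCTTTTTAA. This occurs on the top strand at positions 97–110.
Amplicon spans positions 33–110: 78 bp.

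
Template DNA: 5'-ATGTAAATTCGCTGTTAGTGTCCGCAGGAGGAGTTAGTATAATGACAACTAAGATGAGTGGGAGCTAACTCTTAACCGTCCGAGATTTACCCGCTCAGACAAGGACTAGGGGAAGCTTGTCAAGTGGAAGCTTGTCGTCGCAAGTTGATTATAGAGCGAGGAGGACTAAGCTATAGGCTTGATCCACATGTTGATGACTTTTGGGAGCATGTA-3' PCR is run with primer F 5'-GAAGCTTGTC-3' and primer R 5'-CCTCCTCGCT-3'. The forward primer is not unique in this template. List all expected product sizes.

53 bp, 38 bp

The forward primer GAAGCTTGTC matches the top strand at positions 112–121, 127–136.
The reverse primer's reverse complement is AGCGAGGAGG, matching at positions 155–164.
Each forward site pairs with the reverse site to give a product ending at position 164: sizes 53, 38 bp.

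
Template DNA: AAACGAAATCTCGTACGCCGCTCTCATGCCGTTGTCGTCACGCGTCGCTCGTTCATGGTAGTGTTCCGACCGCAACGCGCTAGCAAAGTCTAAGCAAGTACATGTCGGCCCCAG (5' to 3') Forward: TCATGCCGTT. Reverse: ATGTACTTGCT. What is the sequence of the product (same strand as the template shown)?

5'-TCATGCCGTTGTCGTCACGCGTCGCTCGTTCATGGTAGTGTTCCGACCGCAACGCGCTAGCAAAGTCTAAGCAAGTACAT-3'

Forward primer TCATGCCGTT is found on the top strand at positions 24–33.
Taking the reverse complement of ATGTACTTGCT gives AGCAAGTACAT, found at positions 93–103 on the template; the primer anneals here to the top strand with its 3' end pointing upstream.
The product is the template from position 24 through 103 (80 bp).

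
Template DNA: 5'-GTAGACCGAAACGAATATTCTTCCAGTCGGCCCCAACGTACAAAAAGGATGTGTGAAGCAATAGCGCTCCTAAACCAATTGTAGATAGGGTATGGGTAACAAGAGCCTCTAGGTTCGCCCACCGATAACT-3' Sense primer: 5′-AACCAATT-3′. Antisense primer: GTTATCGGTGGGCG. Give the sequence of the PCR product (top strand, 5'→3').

Scanning the template, AACCAATT occurs at positions 73–80; this primer anneals to the bottom strand there with its 3' end pointing downstream.
The reverse primer's reverse complement is CGCCCACCGATAAC, which matches the template at positions 116–129.
The product is the template from position 73 through 129 (57 bp).

5'-AACCAATTGTAGATAGGGTATGGGTAACAAGAGCCTCTAGGTTCGCCCACCGATAAC-3'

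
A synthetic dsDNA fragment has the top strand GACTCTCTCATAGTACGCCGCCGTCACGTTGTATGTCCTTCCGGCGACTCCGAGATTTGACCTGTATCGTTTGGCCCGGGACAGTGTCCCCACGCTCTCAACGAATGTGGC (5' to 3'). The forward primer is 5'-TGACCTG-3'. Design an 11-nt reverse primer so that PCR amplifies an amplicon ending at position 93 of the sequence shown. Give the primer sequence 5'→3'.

5'-GTGGGGACACT-3'

The forward primer binds at positions 58–64; the product's 3' end on the top strand is position 93.
The reverse primer anneals to the top strand over positions 83–93, i.e. to AGTGTCCCCAC.
Its sequence written 5'→3' is the reverse complement: GTGGGGACACT.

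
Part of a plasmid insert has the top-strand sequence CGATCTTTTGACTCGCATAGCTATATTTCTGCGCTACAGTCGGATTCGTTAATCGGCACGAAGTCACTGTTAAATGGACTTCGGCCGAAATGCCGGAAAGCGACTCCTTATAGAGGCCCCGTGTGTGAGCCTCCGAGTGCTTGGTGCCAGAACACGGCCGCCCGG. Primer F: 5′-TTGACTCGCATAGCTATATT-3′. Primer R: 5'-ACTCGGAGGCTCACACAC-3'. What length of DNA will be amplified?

131 bp

Scanning the template, TTGACTCGCATAGCTATATT occurs at positions 8–27; this primer anneals to the bottom strand there with its 3' end pointing downstream.
Reverse complement of the reverse primer: GTGTGTGAGCCTCCGAGT. This occurs on the top strand at positions 121–138.
Product length = (reverse-primer end) − (forward-primer start) + 1 = 138 − 8 + 1 = 131 bp.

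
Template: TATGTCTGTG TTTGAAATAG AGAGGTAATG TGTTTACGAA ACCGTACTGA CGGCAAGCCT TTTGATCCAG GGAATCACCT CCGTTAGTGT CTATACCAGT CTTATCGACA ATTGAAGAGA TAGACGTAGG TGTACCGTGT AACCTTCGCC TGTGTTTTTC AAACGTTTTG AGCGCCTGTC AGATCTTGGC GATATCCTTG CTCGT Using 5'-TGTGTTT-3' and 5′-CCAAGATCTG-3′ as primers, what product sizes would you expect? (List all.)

183 bp, 161 bp, 39 bp

The forward primer TGTGTTT matches the top strand at positions 7–13, 29–35, 151–157.
The reverse primer's reverse complement is CAGATCTTGG, matching at positions 180–189.
Each forward site pairs with the reverse site to give a product ending at position 189: sizes 183, 161, 39 bp.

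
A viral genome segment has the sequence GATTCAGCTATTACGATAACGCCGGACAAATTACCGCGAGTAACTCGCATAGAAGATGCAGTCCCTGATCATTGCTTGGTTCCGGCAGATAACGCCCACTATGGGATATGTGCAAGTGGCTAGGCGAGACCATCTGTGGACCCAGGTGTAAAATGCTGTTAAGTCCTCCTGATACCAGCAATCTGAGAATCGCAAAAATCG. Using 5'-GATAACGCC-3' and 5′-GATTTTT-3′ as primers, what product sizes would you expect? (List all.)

186 bp, 113 bp

The forward primer GATAACGCC matches the top strand at positions 15–23, 88–96.
The reverse primer's reverse complement is AAAAATC, matching at positions 194–200.
Each forward site pairs with the reverse site to give a product ending at position 200: sizes 186, 113 bp.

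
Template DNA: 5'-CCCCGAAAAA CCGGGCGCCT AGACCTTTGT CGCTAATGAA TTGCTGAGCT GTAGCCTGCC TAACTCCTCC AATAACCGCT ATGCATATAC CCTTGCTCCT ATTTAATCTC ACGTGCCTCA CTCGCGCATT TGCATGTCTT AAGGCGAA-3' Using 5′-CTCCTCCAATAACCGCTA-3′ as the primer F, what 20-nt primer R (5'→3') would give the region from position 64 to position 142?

5'-TTAAGACATGCAAATGCGCG-3'

The product's 3' end on the top strand is position 142.
The reverse primer anneals to the top strand over positions 123–142, i.e. to CGCGCATTTGCATGTCTTAA.
Its sequence written 5'→3' is the reverse complement: TTAAGACATGCAAATGCGCG.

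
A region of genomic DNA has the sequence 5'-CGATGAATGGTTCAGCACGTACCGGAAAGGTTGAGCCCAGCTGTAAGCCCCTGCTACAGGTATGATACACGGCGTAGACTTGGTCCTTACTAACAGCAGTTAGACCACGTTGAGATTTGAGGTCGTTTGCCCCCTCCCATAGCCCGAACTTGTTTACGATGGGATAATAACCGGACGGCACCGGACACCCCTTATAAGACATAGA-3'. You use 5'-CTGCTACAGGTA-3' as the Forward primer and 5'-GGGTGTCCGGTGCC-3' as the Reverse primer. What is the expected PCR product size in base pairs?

Scanning the template, CTGCTACAGGTA occurs at positions 51–62; this primer anneals to the bottom strand there with its 3' end pointing downstream.
Reverse complement of the reverse primer: GGCACCGGACACCC. This occurs on the top strand at positions 177–190.
Product length = (reverse-primer end) − (forward-primer start) + 1 = 190 − 51 + 1 = 140 bp.

140 bp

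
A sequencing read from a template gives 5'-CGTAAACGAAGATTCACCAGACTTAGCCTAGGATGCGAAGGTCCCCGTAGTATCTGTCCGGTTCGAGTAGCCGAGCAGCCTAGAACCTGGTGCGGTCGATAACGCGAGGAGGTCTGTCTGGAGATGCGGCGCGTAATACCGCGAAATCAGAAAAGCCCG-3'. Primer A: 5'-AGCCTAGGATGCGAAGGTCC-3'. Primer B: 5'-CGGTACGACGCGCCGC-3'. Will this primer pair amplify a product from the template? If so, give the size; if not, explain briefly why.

Primer B (CGGTACGACGCGCCGC) does not match the top strand, and its reverse complement GCGGCGCGTCGTACCG does not match either.
With no annealing site for primer B, no amplification occurs.

No product — primer B has no binding site in the template.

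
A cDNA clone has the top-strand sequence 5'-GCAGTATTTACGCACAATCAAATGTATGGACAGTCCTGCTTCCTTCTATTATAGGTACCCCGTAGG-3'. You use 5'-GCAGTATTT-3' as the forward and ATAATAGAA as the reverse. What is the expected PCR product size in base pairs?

Scanning the template, GCAGTATTT occurs at positions 1–9; this primer anneals to the bottom strand there with its 3' end pointing downstream.
Taking the reverse complement of ATAATAGAA gives TTCTATTAT, found at positions 44–52 on the template; the primer anneals here to the top strand with its 3' end pointing upstream.
The product runs from position 1 to position 52, so its length is 52 − 1 + 1 = 52 bp.

52 bp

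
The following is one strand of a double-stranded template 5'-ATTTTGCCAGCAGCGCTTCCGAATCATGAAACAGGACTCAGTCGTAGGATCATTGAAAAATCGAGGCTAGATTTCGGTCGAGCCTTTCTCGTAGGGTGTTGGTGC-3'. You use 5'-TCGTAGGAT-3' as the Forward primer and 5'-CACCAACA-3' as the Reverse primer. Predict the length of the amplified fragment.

63 bp

The forward primer matches the template at positions 42–50.
Taking the reverse complement of CACCAACA gives TGTTGGTG, found at positions 97–104 on the template; the primer anneals here to the top strand with its 3' end pointing upstream.
The product runs from position 42 to position 104, so its length is 104 − 42 + 1 = 63 bp.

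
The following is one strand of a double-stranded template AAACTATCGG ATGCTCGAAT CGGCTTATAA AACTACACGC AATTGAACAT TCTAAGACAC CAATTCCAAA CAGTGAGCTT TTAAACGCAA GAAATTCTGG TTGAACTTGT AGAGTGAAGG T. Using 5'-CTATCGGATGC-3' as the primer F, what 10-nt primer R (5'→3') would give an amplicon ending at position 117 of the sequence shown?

5'-TCACTCTACA-3'

The forward primer binds at positions 4–14; the product's 3' end on the top strand is position 117.
The reverse primer anneals to the top strand over positions 108–117, i.e. to TGTAGAGTGA.
Its sequence written 5'→3' is the reverse complement: TCACTCTACA.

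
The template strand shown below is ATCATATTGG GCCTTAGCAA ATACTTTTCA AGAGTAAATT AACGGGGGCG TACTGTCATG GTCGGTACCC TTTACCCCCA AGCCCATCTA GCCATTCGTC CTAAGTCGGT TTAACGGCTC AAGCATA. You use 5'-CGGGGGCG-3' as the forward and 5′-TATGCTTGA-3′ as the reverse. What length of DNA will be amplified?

85 bp

Forward primer CGGGGGCG is found on the top strand at positions 43–50.
The reverse primer's reverse complement is TCAAGCATA, which matches the template at positions 119–127.
The product runs from position 43 to position 127, so its length is 127 − 43 + 1 = 85 bp.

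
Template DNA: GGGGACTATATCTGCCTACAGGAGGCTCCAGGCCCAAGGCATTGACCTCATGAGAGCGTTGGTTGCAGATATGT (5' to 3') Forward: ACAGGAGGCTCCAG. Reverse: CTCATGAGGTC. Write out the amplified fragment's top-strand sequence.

Forward primer ACAGGAGGCTCCAG is found on the top strand at positions 18–31.
The reverse primer's reverse complement is GACCTCATGAG, which matches the template at positions 44–54.
The product is the template from position 18 through 54 (37 bp).

5'-ACAGGAGGCTCCAGGCCCAAGGCATTGACCTCATGAG-3'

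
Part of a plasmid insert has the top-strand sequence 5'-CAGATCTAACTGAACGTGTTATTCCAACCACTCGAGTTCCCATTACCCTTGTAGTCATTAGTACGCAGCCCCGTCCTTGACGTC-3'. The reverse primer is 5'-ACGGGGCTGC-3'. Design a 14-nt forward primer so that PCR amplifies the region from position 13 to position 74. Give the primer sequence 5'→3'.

5'-AACGTGTTATTCCA-3'

The reverse primer's reverse complement GCAGCCCCGT matches the template at positions 65–74; the product starts at position 13.
The forward primer is identical to the top strand over positions 13–26: AACGTGTTATTCCA.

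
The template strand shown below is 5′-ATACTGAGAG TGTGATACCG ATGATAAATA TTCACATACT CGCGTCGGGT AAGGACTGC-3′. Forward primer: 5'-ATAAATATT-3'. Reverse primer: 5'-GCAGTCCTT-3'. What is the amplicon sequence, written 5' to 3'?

Forward primer ATAAATATT is found on the top strand at positions 24–32.
Taking the reverse complement of GCAGTCCTT gives AAGGACTGC, found at positions 51–59 on the template; the primer anneals here to the top strand with its 3' end pointing upstream.
The product is the template from position 24 through 59 (36 bp).

5'-ATAAATATTCACATACTCGCGTCGGGTAAGGACTGC-3'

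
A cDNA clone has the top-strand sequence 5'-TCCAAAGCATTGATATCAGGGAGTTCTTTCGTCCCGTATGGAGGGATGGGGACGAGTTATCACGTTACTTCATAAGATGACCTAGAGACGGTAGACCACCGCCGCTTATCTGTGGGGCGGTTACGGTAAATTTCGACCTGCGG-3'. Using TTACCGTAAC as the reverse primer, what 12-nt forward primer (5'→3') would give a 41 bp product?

5'-CGGTAGACCACC-3'

The reverse primer's reverse complement GTTACGGTAA matches the template at positions 120–129, so the product ends at position 129.
A 41 bp product then starts at position 129 − 41 + 1 = 89.
The forward primer is identical to the top strand there: CGGTAGACCACC.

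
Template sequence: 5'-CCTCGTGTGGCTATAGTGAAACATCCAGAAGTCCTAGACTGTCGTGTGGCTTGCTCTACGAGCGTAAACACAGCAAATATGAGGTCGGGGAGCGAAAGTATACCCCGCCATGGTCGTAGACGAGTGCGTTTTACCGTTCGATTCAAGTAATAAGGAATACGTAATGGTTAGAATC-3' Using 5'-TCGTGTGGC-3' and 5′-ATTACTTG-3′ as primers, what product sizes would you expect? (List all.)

149 bp, 110 bp

The forward primer TCGTGTGGC matches the top strand at positions 3–11, 42–50.
The reverse primer's reverse complement is CAAGTAAT, matching at positions 144–151.
Each forward site pairs with the reverse site to give a product ending at position 151: sizes 149, 110 bp.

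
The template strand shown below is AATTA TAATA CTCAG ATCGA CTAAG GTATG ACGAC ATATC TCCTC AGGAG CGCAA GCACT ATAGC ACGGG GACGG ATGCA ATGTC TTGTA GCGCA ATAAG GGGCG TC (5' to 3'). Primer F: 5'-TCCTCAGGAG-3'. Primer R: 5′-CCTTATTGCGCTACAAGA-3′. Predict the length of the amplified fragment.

Scanning the template, TCCTCAGGAG occurs at positions 41–50; this primer anneals to the bottom strand there with its 3' end pointing downstream.
Reverse complement of the reverse primer: TCTTGTAGCGCAATAAGG. This occurs on the top strand at positions 84–101.
Amplicon spans positions 41–101: 61 bp.

61 bp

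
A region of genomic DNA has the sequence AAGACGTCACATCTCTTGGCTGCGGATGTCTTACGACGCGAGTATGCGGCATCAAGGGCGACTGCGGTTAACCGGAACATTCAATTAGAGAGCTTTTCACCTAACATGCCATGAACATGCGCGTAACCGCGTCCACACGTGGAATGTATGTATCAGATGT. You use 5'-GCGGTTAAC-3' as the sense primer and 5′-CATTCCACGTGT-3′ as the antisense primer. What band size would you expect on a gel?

83 bp

Forward primer GCGGTTAAC is found on the top strand at positions 64–72.
Reverse complement of the reverse primer: ACACGTGGAATG. This occurs on the top strand at positions 135–146.
Amplicon spans positions 64–146: 83 bp.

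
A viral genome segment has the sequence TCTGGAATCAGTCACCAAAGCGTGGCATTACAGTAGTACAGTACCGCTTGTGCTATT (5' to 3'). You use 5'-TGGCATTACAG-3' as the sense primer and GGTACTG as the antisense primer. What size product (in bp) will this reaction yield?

The forward primer matches the template at positions 23–33.
The reverse primer's reverse complement is CAGTACC, which matches the template at positions 39–45.
Product length = (reverse-primer end) − (forward-primer start) + 1 = 45 − 23 + 1 = 23 bp.

23 bp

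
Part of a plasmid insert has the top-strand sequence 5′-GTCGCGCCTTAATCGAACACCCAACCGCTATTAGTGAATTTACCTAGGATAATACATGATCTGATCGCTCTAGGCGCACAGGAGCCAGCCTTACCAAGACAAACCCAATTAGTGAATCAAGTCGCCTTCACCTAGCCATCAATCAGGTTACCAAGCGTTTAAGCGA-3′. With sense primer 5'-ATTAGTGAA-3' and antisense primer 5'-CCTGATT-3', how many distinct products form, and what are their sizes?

Two products: 118 bp, 40 bp

The forward primer ATTAGTGAA matches the top strand at positions 30–38, 108–116.
The reverse primer's reverse complement is AATCAGG, matching at positions 141–147.
Each forward site pairs with the reverse site to give a product ending at position 147: sizes 118, 40 bp.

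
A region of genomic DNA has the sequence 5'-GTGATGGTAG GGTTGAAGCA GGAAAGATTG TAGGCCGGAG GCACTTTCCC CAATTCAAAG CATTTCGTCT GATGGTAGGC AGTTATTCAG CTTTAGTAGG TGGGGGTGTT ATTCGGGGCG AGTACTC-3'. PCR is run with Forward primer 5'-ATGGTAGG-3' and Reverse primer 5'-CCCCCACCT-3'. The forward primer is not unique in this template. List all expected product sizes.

The forward primer ATGGTAGG matches the top strand at positions 4–11, 72–79.
The reverse primer's reverse complement is AGGTGGGGG, matching at positions 98–106.
Each forward site pairs with the reverse site to give a product ending at position 106: sizes 103, 35 bp.

103 bp, 35 bp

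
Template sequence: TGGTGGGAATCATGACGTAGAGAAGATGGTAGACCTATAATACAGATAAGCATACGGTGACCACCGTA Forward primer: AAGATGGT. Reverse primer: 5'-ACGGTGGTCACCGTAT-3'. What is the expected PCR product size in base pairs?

The forward primer matches the template at positions 23–30.
The reverse primer's reverse complement is ATACGGTGACCACCGT, which matches the template at positions 52–67.
The product runs from position 23 to position 67, so its length is 67 − 23 + 1 = 45 bp.

45 bp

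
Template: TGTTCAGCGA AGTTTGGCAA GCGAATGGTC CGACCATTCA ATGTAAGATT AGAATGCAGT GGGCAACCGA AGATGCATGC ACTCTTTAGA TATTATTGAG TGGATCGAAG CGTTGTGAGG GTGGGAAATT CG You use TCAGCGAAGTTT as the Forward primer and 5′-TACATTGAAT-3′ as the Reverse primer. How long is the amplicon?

42 bp

The forward primer matches the template at positions 4–15.
The reverse primer's reverse complement is ATTCAATGTA, which matches the template at positions 36–45.
The product runs from position 4 to position 45, so its length is 45 − 4 + 1 = 42 bp.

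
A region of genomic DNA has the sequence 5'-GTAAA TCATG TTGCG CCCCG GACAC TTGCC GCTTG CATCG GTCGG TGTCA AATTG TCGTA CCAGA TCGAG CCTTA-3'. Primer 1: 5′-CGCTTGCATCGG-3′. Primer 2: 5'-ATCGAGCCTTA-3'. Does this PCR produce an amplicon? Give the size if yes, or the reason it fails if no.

Primer 1 (CGCTTGCATCGG) matches the top strand at positions 30–41 (3' end points downstream).
Primer 2 (ATCGAGCCTTA) also matches the top strand directly, at positions 65–75 — its reverse complement TAAGGCTCGAT is not present.
Both primers anneal to the bottom strand with 3' ends pointing the same way, so neither can prime synthesis back toward the other.

No product — both primers anneal to the same strand and extend in the same direction.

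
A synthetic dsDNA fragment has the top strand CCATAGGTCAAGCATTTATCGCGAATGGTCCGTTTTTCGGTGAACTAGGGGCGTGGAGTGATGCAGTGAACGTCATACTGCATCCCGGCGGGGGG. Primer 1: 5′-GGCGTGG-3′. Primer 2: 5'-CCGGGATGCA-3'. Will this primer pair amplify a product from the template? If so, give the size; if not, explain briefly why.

Primer 1 (GGCGTGG) matches the top strand at positions 50–56; it acts as a forward primer.
Primer 2's reverse complement is TGCATCCCGG, matching the top strand at positions 79–88; it acts as a reverse primer.
The 3' ends face each other across positions 50–88, giving a 39 bp product.

Yes — a 39 bp product.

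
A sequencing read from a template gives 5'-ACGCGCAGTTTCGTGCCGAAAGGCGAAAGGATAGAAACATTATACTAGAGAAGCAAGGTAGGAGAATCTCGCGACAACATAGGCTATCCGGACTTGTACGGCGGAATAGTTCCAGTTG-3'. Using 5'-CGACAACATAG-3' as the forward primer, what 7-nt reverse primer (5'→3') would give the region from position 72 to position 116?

5'-ACTGGAA-3'

The product's 3' end on the top strand is position 116.
The reverse primer anneals to the top strand over positions 110–116, i.e. to TTCCAGT.
Its sequence written 5'→3' is the reverse complement: ACTGGAA.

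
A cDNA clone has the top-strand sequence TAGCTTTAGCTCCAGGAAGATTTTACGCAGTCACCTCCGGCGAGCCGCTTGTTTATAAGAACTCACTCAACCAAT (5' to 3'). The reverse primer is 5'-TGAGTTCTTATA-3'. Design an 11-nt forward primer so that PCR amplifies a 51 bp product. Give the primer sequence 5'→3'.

The reverse primer's reverse complement TATAAGAACTCA matches the template at positions 54–65, so the product ends at position 65.
A 51 bp product then starts at position 65 − 51 + 1 = 15.
The forward primer is identical to the top strand there: GGAAGATTTTA.

5'-GGAAGATTTTA-3'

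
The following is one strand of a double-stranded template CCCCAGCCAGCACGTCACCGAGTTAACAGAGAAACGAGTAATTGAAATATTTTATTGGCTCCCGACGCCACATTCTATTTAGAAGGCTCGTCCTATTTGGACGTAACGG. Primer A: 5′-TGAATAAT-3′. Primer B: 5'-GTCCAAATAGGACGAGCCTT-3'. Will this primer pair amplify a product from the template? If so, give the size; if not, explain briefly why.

Primer A (TGAATAAT) does not match the top strand, and its reverse complement ATTATTCA does not match either.
With no annealing site for primer A, no amplification occurs.

No product — primer A has no binding site in the template.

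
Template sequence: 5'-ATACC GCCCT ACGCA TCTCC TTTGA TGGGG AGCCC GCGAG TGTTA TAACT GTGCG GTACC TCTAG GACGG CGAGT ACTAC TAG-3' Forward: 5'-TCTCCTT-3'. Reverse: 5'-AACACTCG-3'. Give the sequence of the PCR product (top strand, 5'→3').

Scanning the template, TCTCCTT occurs at positions 16–22; this primer anneals to the bottom strand there with its 3' end pointing downstream.
Reverse complement of the reverse primer: CGAGTGTT. This occurs on the top strand at positions 37–44.
The product is the template from position 16 through 44 (29 bp).

5'-TCTCCTTTGATGGGGAGCCCGCGAGTGTT-3'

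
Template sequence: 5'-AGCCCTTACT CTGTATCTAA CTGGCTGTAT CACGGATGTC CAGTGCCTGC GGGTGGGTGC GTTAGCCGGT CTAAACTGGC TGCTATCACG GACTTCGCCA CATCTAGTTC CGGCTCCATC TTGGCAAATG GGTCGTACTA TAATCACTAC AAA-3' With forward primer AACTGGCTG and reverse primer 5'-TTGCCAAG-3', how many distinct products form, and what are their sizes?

Two products: 109 bp, 54 bp

The forward primer AACTGGCTG matches the top strand at positions 19–27, 74–82.
The reverse primer's reverse complement is CTTGGCAA, matching at positions 120–127.
Each forward site pairs with the reverse site to give a product ending at position 127: sizes 109, 54 bp.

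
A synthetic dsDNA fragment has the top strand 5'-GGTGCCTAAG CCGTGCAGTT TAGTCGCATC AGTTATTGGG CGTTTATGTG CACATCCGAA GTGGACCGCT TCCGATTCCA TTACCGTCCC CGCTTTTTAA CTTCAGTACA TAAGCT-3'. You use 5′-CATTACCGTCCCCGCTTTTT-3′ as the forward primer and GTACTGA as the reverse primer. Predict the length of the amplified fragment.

Scanning the template, CATTACCGTCCCCGCTTTTT occurs at positions 79–98; this primer anneals to the bottom strand there with its 3' end pointing downstream.
Taking the reverse complement of GTACTGA gives TCAGTAC, found at positions 103–109 on the template; the primer anneals here to the top strand with its 3' end pointing upstream.
Product length = (reverse-primer end) − (forward-primer start) + 1 = 109 − 79 + 1 = 31 bp.

31 bp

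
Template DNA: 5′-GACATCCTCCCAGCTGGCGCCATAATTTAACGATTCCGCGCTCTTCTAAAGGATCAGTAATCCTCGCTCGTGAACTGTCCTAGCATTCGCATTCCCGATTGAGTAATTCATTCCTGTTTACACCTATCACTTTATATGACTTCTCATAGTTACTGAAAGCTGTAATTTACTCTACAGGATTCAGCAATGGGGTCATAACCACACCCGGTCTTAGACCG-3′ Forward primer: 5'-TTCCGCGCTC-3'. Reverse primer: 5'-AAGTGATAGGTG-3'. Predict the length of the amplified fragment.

99 bp

Scanning the template, TTCCGCGCTC occurs at positions 34–43; this primer anneals to the bottom strand there with its 3' end pointing downstream.
Reverse complement of the reverse primer: CACCTATCACTT. This occurs on the top strand at positions 121–132.
The product runs from position 34 to position 132, so its length is 132 − 34 + 1 = 99 bp.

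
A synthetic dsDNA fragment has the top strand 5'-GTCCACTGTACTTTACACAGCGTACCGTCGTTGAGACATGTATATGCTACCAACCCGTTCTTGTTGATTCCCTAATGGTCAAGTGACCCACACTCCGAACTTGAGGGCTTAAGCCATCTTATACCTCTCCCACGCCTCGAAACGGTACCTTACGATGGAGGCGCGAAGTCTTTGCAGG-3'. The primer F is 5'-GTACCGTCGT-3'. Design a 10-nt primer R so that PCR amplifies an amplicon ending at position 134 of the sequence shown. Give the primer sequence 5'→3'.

The forward primer binds at positions 22–31; the product's 3' end on the top strand is position 134.
The reverse primer anneals to the top strand over positions 125–134, i.e. to CTCTCCCACG.
Its sequence written 5'→3' is the reverse complement: CGTGGGAGAG.

5'-CGTGGGAGAG-3'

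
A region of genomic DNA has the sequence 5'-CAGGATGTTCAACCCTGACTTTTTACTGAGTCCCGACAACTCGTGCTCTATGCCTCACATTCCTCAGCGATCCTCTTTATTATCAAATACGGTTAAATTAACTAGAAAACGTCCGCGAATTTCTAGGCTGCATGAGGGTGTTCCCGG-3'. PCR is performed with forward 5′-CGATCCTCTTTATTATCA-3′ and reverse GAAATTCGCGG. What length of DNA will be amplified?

Forward primer CGATCCTCTTTATTATCA is found on the top strand at positions 68–85.
Reverse complement of the reverse primer: CCGCGAATTTC. This occurs on the top strand at positions 113–123.
Product length = (reverse-primer end) − (forward-primer start) + 1 = 123 − 68 + 1 = 56 bp.

56 bp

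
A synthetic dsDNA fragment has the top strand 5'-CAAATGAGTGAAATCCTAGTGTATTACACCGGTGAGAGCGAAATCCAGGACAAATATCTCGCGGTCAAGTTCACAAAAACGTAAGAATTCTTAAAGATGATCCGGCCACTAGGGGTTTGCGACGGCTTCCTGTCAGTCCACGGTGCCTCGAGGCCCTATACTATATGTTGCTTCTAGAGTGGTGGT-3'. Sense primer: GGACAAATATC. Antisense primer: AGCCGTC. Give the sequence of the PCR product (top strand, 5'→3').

Forward primer GGACAAATATC is found on the top strand at positions 48–58.
Taking the reverse complement of AGCCGTC gives GACGGCT, found at positions 121–127 on the template; the primer anneals here to the top strand with its 3' end pointing upstream.
The product is the template from position 48 through 127 (80 bp).

5'-GGACAAATATCTCGCGGTCAAGTTCACAAAAACGTAAGAATTCTTAAAGATGATCCGGCCACTAGGGGTTTGCGACGGCT-3'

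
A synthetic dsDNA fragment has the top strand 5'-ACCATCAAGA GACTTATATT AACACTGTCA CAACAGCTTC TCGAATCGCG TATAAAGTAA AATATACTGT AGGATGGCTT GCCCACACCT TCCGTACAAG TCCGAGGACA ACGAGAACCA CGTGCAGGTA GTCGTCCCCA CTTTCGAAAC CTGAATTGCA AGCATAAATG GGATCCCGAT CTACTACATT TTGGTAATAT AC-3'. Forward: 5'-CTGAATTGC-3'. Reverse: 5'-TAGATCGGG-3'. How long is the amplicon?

The forward primer matches the template at positions 151–159.
Reverse complement of the reverse primer: CCCGATCTA. This occurs on the top strand at positions 175–183.
Product length = (reverse-primer end) − (forward-primer start) + 1 = 183 − 151 + 1 = 33 bp.

33 bp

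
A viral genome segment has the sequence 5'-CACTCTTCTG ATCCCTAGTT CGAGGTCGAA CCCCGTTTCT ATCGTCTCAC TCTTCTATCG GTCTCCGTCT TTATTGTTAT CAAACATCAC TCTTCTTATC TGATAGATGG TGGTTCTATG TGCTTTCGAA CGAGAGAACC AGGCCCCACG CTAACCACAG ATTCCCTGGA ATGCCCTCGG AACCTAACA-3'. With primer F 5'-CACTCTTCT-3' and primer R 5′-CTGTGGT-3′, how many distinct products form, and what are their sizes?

Three products: 160 bp, 113 bp, 73 bp

The forward primer CACTCTTCT matches the top strand at positions 1–9, 48–56, 88–96.
The reverse primer's reverse complement is ACCACAG, matching at positions 154–160.
Each forward site pairs with the reverse site to give a product ending at position 160: sizes 160, 113, 73 bp.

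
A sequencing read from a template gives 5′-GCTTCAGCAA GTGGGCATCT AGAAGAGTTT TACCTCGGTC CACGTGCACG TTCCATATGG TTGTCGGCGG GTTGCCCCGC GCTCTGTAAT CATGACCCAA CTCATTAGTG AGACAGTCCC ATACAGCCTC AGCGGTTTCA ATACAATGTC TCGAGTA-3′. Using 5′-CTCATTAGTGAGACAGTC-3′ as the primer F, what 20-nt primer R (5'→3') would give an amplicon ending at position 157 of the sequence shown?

5'-TACTCGAGACATTGTATTGA-3'

The forward primer binds at positions 101–118; the product's 3' end on the top strand is position 157.
The reverse primer anneals to the top strand over positions 138–157, i.e. to TCAATACAATGTCTCGAGTA.
Its sequence written 5'→3' is the reverse complement: TACTCGAGACATTGTATTGA.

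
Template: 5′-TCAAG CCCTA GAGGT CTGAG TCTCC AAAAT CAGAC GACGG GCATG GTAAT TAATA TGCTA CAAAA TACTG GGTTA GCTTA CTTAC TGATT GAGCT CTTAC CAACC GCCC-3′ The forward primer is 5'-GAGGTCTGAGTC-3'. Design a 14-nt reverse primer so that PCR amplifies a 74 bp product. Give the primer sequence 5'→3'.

5'-TAAGTAAGCTAACC-3'

The forward primer binds at positions 11–22, so a 74 bp product ends at position 11 + 74 − 1 = 84.
The reverse primer anneals to the top strand over positions 71–84, i.e. to GGTTAGCTTACTTA.
Its sequence written 5'→3' is the reverse complement: TAAGTAAGCTAACC.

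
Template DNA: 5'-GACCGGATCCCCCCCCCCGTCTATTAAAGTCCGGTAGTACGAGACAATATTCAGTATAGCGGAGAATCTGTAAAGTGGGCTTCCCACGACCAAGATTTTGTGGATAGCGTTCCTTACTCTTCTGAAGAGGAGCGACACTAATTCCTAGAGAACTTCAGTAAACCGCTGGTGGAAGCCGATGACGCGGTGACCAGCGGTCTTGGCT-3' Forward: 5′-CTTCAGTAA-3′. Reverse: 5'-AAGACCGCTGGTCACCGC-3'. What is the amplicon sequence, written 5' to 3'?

5'-CTTCAGTAAACCGCTGGTGGAAGCCGATGACGCGGTGACCAGCGGTCTT-3'

The forward primer matches the template at positions 153–161.
Reverse complement of the reverse primer: GCGGTGACCAGCGGTCTT. This occurs on the top strand at positions 184–201.
The product is the template from position 153 through 201 (49 bp).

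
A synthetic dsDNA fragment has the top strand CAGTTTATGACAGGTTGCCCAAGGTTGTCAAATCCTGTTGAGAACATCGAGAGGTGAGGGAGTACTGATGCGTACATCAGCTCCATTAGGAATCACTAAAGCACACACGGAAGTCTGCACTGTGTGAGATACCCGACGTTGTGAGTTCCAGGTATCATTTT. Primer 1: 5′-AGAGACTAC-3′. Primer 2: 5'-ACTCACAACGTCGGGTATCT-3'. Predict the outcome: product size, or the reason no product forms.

Primer 1 (AGAGACTAC) does not match the top strand, and its reverse complement GTAGTCTCT does not match either.
With no annealing site for primer 1, no amplification occurs.

No product — primer 1 has no binding site in the template.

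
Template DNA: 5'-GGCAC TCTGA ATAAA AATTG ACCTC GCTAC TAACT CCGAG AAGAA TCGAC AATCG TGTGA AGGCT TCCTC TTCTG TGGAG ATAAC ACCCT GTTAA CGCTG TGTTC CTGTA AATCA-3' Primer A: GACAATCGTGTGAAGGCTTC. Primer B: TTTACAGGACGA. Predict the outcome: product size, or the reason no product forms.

No product — primer B has no binding site in the template.

Primer B (TTTACAGGACGA) does not match the top strand, and its reverse complement TCGTCCTGTAAA does not match either.
With no annealing site for primer B, no amplification occurs.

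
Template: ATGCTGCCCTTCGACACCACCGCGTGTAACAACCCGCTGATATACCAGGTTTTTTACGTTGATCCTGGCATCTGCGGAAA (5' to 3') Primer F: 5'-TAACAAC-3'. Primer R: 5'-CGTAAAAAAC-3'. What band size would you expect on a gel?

32 bp

The forward primer matches the template at positions 27–33.
The reverse primer's reverse complement is GTTTTTTACG, which matches the template at positions 49–58.
Amplicon spans positions 27–58: 32 bp.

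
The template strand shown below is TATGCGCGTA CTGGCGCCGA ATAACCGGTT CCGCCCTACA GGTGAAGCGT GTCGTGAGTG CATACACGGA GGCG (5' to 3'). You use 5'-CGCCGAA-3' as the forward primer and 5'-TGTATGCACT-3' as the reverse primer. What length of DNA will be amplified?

52 bp

Scanning the template, CGCCGAA occurs at positions 15–21; this primer anneals to the bottom strand there with its 3' end pointing downstream.
The reverse primer's reverse complement is AGTGCATACA, which matches the template at positions 57–66.
Product length = (reverse-primer end) − (forward-primer start) + 1 = 66 − 15 + 1 = 52 bp.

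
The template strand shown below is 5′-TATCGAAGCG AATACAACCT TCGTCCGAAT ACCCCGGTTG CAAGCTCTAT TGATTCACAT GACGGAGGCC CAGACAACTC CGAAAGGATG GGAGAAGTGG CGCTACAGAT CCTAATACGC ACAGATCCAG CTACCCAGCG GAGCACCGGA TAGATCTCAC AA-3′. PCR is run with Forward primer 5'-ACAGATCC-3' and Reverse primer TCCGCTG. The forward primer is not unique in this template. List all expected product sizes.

38 bp, 22 bp

The forward primer ACAGATCC matches the top strand at positions 105–112, 121–128.
The reverse primer's reverse complement is CAGCGGA, matching at positions 136–142.
Each forward site pairs with the reverse site to give a product ending at position 142: sizes 38, 22 bp.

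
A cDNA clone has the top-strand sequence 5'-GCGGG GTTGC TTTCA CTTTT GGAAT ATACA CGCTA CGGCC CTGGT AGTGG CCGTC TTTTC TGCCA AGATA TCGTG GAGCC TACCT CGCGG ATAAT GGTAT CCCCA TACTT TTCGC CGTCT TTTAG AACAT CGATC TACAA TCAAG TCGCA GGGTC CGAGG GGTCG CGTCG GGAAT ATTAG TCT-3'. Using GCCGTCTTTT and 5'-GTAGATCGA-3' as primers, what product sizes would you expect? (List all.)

89 bp, 25 bp

The forward primer GCCGTCTTTT matches the top strand at positions 50–59, 114–123.
The reverse primer's reverse complement is TCGATCTAC, matching at positions 130–138.
Each forward site pairs with the reverse site to give a product ending at position 138: sizes 89, 25 bp.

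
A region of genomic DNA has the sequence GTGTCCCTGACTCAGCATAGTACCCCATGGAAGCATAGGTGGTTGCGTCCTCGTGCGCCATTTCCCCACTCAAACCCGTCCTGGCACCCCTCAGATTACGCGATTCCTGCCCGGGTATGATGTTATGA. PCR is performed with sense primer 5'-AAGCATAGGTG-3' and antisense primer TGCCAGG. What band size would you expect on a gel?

56 bp

Scanning the template, AAGCATAGGTG occurs at positions 31–41; this primer anneals to the bottom strand there with its 3' end pointing downstream.
Reverse complement of the reverse primer: CCTGGCA. This occurs on the top strand at positions 80–86.
The product runs from position 31 to position 86, so its length is 86 − 31 + 1 = 56 bp.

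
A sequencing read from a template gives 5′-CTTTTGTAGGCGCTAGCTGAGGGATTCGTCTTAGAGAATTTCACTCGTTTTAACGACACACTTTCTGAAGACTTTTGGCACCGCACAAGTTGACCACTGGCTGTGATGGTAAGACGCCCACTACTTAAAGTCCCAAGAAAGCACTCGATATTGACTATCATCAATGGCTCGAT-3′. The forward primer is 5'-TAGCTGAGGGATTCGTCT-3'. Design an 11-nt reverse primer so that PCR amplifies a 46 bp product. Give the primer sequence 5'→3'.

5'-GTGTCGTTAAA-3'

The forward primer binds at positions 14–31, so a 46 bp product ends at position 14 + 46 − 1 = 59.
The reverse primer anneals to the top strand over positions 49–59, i.e. to TTTAACGACAC.
Its sequence written 5'→3' is the reverse complement: GTGTCGTTAAA.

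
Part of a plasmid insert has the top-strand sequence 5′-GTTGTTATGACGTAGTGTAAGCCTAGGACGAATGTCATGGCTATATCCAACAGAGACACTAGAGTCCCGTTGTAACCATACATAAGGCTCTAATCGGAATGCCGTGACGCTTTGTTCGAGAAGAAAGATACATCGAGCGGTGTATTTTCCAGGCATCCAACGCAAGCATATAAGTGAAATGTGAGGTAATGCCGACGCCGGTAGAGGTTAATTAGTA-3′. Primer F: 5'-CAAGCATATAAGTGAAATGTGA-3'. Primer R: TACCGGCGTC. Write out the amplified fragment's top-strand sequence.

Scanning the template, CAAGCATATAAGTGAAATGTGA occurs at positions 163–184; this primer anneals to the bottom strand there with its 3' end pointing downstream.
The reverse primer's reverse complement is GACGCCGGTA, which matches the template at positions 194–203.
The product is the template from position 163 through 203 (41 bp).

5'-CAAGCATATAAGTGAAATGTGAGGTAATGCCGACGCCGGTA-3'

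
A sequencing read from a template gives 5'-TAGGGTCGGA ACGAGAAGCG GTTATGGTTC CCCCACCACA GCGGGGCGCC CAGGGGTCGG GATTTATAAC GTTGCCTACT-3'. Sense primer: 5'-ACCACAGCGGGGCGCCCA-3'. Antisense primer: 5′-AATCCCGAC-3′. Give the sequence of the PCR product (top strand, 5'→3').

The forward primer matches the template at positions 35–52.
Reverse complement of the reverse primer: GTCGGGATT. This occurs on the top strand at positions 56–64.
The product is the template from position 35 through 64 (30 bp).

5'-ACCACAGCGGGGCGCCCAGGGGTCGGGATT-3'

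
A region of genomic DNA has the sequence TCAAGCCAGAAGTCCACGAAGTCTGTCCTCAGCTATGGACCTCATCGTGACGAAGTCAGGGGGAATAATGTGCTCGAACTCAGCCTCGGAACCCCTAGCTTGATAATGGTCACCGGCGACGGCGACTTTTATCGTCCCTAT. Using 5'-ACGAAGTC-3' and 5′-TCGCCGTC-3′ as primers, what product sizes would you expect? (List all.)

The forward primer ACGAAGTC matches the top strand at positions 16–23, 50–57.
The reverse primer's reverse complement is GACGGCGA, matching at positions 118–125.
Each forward site pairs with the reverse site to give a product ending at position 125: sizes 110, 76 bp.

110 bp, 76 bp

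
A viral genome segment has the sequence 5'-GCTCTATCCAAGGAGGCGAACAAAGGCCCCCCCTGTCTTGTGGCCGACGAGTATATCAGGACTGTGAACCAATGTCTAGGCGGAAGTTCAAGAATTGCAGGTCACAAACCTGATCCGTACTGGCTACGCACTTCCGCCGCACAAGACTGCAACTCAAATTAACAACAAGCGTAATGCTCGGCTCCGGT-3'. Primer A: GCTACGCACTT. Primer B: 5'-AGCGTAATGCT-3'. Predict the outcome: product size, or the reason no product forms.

Primer A (GCTACGCACTT) matches the top strand at positions 123–133 (3' end points downstream).
Primer B (AGCGTAATGCT) also matches the top strand directly, at positions 168–178 — its reverse complement AGCATTACGCT is not present.
Both primers anneal to the bottom strand with 3' ends pointing the same way, so neither can prime synthesis back toward the other.

No product — both primers anneal to the same strand and extend in the same direction.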